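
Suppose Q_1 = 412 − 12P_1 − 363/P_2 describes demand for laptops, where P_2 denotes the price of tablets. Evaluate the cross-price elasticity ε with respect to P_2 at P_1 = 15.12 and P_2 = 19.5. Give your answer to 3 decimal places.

0.088

At P_1 = 15.12 and P_2 = 19.5: Q_1 = 211.945.
∂Q_1/∂P_2 = 363/P_2² = 0.9546.
ε = (∂Q_1/∂P_2)(P_2/Q_1) = 0.9546 × (19.5/211.945) ≈ 0.088.
ε > 0: substitutes.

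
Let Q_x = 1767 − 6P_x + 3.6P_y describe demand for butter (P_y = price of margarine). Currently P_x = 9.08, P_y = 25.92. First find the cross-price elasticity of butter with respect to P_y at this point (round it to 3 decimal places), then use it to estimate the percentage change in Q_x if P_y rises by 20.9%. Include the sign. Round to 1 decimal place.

At P_x = 9.08, P_y = 25.92: Q_x = 1805.832.
∂Q_x/∂P_y = 3.6.
ε = (∂Q_x/∂P_y)(P_y/Q_x) = 3.6000 × 25.92/1805.832 ≈ 0.052.
%ΔQ_x ≈ ε × %ΔP_y = 0.052 × (20.9%) = 1.1%.

1.1%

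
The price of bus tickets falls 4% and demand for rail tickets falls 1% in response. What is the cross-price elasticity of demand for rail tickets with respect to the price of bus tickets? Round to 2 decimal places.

0.25

ε = (%ΔQ of rail tickets) / (%ΔP of bus tickets) = (-1%) / (-4%) ≈ 0.25.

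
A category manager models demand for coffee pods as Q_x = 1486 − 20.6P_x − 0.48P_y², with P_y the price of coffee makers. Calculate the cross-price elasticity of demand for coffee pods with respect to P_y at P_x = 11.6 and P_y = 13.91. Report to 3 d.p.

At P_x = 11.6 and P_y = 13.91: Q_x = 1154.166.
∂Q_x/∂P_y = -0.96P_y = -0.96(13.91) = -13.3536.
ε = (∂Q_x/∂P_y)(P_y/Q_x) = -13.3536 × (13.91/1154.166) ≈ -0.161.
ε < 0: complements.

-0.161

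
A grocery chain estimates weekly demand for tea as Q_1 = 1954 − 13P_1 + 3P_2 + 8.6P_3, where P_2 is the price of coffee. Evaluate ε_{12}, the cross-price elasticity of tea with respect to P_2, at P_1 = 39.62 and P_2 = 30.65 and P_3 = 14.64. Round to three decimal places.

At P_1 = 39.62 and P_2 = 30.65 and P_3 = 14.64: Q_1 = 1656.794.
∂Q_1/∂P_2 = 3.
ε = (∂Q_1/∂P_2)(P_2/Q_1) = 3 × (30.65/1656.794) ≈ 0.055.

0.055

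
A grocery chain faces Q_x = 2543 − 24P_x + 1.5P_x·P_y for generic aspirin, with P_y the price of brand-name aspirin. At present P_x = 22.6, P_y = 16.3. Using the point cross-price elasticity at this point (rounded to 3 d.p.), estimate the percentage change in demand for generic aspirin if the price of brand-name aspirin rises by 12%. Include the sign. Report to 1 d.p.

At P_x = 22.6, P_y = 16.3: Q_x = 2553.17.
∂Q_x/∂P_y = 1.5P_x = 33.9000.
ε = (∂Q_x/∂P_y)(P_y/Q_x) = 33.9000 × 16.3/2553.17 ≈ 0.216.
%ΔQ_x ≈ ε × %ΔP_y = 0.216 × (12%) = 2.6%.

2.6%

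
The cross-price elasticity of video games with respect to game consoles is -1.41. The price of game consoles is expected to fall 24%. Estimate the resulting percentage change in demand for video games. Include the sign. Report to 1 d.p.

33.8%

%ΔQ ≈ ε × %ΔP of game consoles = -1.41 × (-24%) = 33.8%.
Demand for video games rises by about 33.8%.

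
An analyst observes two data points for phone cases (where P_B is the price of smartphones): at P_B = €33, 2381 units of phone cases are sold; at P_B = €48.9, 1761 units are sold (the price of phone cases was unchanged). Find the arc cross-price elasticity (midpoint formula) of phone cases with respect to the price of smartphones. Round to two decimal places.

-0.77

ΔQ_A = 1761 − 2381 = -620; ΔP_B = 48.9 − 33 = 15.9.
Midpoints: Q̄_A = 2071.0, P̄_B = 40.95.
ε = (ΔQ_A/Q̄_A)/(ΔP_B/P̄_B) = (-620/2071.0)/(15.9/40.95) ≈ -0.77.
ε < 0: phone cases and smartphones are complements.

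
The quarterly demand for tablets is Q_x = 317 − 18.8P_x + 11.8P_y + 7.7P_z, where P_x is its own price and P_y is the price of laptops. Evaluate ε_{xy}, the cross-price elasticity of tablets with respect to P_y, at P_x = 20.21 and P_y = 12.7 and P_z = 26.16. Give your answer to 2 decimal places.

0.52

At P_x = 20.21 and P_y = 12.7 and P_z = 26.16: Q_x = 288.344.
∂Q_x/∂P_y = 11.8.
ε = (∂Q_x/∂P_y)(P_y/Q_x) = 11.8 × (12.7/288.344) ≈ 0.52.
Since ε > 0, tablets and laptops are substitutes.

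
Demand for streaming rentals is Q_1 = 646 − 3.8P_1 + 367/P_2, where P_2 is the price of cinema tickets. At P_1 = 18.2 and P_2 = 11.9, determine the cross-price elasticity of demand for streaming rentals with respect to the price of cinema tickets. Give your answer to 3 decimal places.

At P_1 = 18.2 and P_2 = 11.9: Q_1 = 607.680.
∂Q_1/∂P_2 = −367/P_2² = -2.5916.
ε = (∂Q_1/∂P_2)(P_2/Q_1) = -2.5916 × (11.9/607.680) ≈ -0.051.

-0.051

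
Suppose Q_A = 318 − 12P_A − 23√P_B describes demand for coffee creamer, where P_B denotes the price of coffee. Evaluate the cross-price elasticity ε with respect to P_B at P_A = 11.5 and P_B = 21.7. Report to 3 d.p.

-0.735

At P_A = 11.5 and P_B = 21.7: Q_A = 72.859.
∂Q_A/∂P_B = -23/(2√P_B) = -23/(2√21.7) = -2.4687.
ε = (∂Q_A/∂P_B)(P_B/Q_A) = -2.4687 × (21.7/72.859) ≈ -0.735.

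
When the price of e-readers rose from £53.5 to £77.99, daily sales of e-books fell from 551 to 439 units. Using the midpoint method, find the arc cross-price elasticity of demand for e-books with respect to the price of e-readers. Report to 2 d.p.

-0.61

ΔQ_A = 439 − 551 = -112; ΔP_B = 77.99 − 53.5 = 24.49.
Midpoints: Q̄_A = 495.0, P̄_B = 65.75.
ε = (ΔQ_A/Q̄_A)/(ΔP_B/P̄_B) = (-112/495.0)/(24.49/65.75) ≈ -0.61.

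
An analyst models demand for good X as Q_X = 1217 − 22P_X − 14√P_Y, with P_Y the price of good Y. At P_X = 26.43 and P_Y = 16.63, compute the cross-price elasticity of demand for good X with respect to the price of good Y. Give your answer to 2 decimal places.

At P_X = 26.43 and P_Y = 16.63: Q_X = 578.448.
∂Q_X/∂P_Y = -14/(2√P_Y) = -14/(2√16.63) = -1.7165.
ε = (∂Q_X/∂P_Y)(P_Y/Q_X) = -1.7165 × (16.63/578.448) ≈ -0.05.
ε < 0: complements.

-0.05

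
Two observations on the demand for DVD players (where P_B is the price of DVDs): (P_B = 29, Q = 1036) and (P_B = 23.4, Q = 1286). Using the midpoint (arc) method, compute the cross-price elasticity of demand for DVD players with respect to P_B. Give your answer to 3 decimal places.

ΔQ_A = 1286 − 1036 = 250; ΔP_B = 23.4 − 29 = -5.6.
Midpoints: Q̄_A = 1161.0, P̄_B = 26.20.
ε = (ΔQ_A/Q̄_A)/(ΔP_B/P̄_B) = (250/1161.0)/(-5.6/26.20) ≈ -1.007.

-1.007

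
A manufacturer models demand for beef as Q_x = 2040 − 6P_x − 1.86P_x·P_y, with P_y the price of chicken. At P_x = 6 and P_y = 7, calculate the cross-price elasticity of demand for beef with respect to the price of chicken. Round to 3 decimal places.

-0.041

At P_x = 6 and P_y = 7: Q_x = 1925.88.
∂Q_x/∂P_y = -1.86P_x = -1.86(6) = -11.1600.
ε = (∂Q_x/∂P_y)(P_y/Q_x) = -11.1600 × (7/1925.88) ≈ -0.041.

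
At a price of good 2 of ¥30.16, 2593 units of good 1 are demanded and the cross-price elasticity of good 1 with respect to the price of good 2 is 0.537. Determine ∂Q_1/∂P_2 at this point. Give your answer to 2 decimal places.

46.17

ε = (∂Q_1/∂P_2)·(P_2/Q_1) ⇒ ∂Q_1/∂P_2 = ε·Q_1/P_2 = 0.537 × 2593/30.16 ≈ 46.17.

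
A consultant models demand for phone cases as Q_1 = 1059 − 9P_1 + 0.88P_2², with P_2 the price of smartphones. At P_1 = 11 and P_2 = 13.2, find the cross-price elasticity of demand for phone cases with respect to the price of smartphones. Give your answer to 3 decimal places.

At P_1 = 11 and P_2 = 13.2: Q_1 = 1113.331.
∂Q_1/∂P_2 = 1.76P_2 = 1.76(13.2) = 23.2320.
ε = (∂Q_1/∂P_2)(P_2/Q_1) = 23.2320 × (13.2/1113.331) ≈ 0.275.

0.275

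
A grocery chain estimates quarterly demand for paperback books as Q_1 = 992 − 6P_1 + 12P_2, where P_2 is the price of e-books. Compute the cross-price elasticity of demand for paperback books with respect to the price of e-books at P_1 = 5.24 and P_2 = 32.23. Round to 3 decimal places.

At P_1 = 5.24 and P_2 = 32.23: Q_1 = 1347.32.
∂Q_1/∂P_2 = 12.
ε = (∂Q_1/∂P_2)(P_2/Q_1) = 12 × (32.23/1347.32) ≈ 0.287.

0.287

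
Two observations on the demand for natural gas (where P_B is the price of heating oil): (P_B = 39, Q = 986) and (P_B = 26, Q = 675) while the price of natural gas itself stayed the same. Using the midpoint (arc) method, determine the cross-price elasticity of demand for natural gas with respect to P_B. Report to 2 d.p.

ΔQ_A = 675 − 986 = -311; ΔP_B = 26 − 39 = -13.
Midpoints: Q̄_A = 830.5, P̄_B = 32.50.
ε = (ΔQ_A/Q̄_A)/(ΔP_B/P̄_B) = (-311/830.5)/(-13/32.50) ≈ 0.94.
ε > 0: natural gas and heating oil are substitutes.

0.94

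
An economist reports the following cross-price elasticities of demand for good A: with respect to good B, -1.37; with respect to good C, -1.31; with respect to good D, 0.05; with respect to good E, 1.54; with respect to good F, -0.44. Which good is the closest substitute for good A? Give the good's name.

good E

Substitutes have ε > 0. Among the positive values, 1.54 (good E) is largest.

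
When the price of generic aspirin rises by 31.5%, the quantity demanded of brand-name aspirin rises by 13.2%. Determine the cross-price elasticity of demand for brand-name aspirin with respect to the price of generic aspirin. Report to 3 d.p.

0.419

ε = (%ΔQ of brand-name aspirin) / (%ΔP of generic aspirin) = (13.2%) / (31.5%) ≈ 0.419.
Positive cross-price elasticity: substitutes.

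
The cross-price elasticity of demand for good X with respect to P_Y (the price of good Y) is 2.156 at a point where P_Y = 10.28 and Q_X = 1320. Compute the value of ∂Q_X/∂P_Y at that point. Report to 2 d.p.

ε = (∂Q_X/∂P_Y)·(P_Y/Q_X) ⇒ ∂Q_X/∂P_Y = ε·Q_X/P_Y = 2.156 × 1320/10.28 ≈ 276.84.

276.84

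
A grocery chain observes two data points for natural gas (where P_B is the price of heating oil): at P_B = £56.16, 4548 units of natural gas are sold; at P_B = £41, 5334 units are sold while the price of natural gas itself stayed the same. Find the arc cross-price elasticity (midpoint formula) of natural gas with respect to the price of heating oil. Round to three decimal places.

ΔQ_A = 5334 − 4548 = 786; ΔP_B = 41 − 56.16 = -15.16.
Midpoints: Q̄_A = 4941.0, P̄_B = 48.58.
ε = (ΔQ_A/Q̄_A)/(ΔP_B/P̄_B) = (786/4941.0)/(-15.16/48.58) ≈ -0.510.
ε < 0: natural gas and heating oil are complements.

-0.510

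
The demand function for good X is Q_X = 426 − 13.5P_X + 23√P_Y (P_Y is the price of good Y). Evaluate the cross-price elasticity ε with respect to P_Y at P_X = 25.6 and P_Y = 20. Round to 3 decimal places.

0.281

At P_X = 25.6 and P_Y = 20: Q_X = 183.259.
∂Q_X/∂P_Y = 23/(2√P_Y) = 23/(2√20) = 2.5715.
ε = (∂Q_X/∂P_Y)(P_Y/Q_X) = 2.5715 × (20/183.259) ≈ 0.281.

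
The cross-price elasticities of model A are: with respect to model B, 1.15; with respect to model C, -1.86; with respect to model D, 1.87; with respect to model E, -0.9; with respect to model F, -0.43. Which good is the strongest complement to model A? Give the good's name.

Complements have ε < 0. The most negative value is -1.86 (model C).

model C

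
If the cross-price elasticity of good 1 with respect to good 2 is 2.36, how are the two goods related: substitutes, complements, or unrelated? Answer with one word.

ε = 2.36 > 0, so a higher price of good 2 raises demand for good 1: substitutes.

substitutes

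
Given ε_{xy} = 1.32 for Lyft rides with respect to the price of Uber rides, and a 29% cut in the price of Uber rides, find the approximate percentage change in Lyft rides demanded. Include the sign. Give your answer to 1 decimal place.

-38.3%

%ΔQ ≈ ε × %ΔP of Uber rides = 1.32 × (-29%) = -38.3%.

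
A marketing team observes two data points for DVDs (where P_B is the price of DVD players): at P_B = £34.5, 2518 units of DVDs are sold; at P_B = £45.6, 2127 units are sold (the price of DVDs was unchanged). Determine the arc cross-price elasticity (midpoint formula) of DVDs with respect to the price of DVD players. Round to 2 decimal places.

ΔQ_A = 2127 − 2518 = -391; ΔP_B = 45.6 − 34.5 = 11.1.
Midpoints: Q̄_A = 2322.5, P̄_B = 40.05.
ε = (ΔQ_A/Q̄_A)/(ΔP_B/P̄_B) = (-391/2322.5)/(11.1/40.05) ≈ -0.61.
ε < 0: DVDs and DVD players are complements.

-0.61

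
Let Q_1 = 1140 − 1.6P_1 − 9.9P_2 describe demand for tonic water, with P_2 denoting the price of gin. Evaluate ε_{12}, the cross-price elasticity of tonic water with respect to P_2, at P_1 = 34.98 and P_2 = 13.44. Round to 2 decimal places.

At P_1 = 34.98 and P_2 = 13.44: Q_1 = 950.976.
∂Q_1/∂P_2 = -9.9.
ε = (∂Q_1/∂P_2)(P_2/Q_1) = -9.9 × (13.44/950.976) ≈ -0.14.
Since ε < 0, tonic water and gin are complements.

-0.14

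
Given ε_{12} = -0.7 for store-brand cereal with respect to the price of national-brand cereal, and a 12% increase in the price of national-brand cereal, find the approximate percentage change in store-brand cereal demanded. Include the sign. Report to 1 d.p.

-8.4%

%ΔQ ≈ ε × %ΔP of national-brand cereal = -0.7 × (12%) = -8.4%.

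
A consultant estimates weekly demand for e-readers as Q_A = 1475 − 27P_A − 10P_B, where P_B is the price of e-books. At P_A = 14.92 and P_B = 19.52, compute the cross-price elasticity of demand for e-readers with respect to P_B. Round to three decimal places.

-0.223

At P_A = 14.92 and P_B = 19.52: Q_A = 876.96.
∂Q_A/∂P_B = -10.
ε = (∂Q_A/∂P_B)(P_B/Q_A) = -10 × (19.52/876.96) ≈ -0.223.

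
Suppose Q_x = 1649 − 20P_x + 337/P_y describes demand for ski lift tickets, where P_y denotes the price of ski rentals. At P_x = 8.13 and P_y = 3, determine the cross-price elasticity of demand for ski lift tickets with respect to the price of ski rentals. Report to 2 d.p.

-0.07

At P_x = 8.13 and P_y = 3: Q_x = 1598.733.
∂Q_x/∂P_y = −337/P_y² = -37.4444.
ε = (∂Q_x/∂P_y)(P_y/Q_x) = -37.4444 × (3/1598.733) ≈ -0.07.
ε < 0: complements.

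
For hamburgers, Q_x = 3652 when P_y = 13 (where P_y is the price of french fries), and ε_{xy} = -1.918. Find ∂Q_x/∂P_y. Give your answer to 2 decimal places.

-538.81

ε = (∂Q_x/∂P_y)·(P_y/Q_x) ⇒ ∂Q_x/∂P_y = ε·Q_x/P_y = -1.918 × 3652/13 ≈ -538.81.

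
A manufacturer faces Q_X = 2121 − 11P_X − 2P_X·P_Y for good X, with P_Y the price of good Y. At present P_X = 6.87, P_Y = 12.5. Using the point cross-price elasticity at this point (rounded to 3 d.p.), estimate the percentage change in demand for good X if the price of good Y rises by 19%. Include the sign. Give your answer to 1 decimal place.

At P_X = 6.87, P_Y = 12.5: Q_X = 1873.68.
∂Q_X/∂P_Y = -2P_X = -13.7400.
ε = (∂Q_X/∂P_Y)(P_Y/Q_X) = -13.7400 × 12.5/1873.68 ≈ -0.092.
%ΔQ_X ≈ ε × %ΔP_Y = -0.092 × (19%) = -1.7%.

-1.7%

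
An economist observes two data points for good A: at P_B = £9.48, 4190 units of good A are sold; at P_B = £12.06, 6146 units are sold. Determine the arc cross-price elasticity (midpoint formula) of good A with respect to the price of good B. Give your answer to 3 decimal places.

1.580

ΔQ_A = 6146 − 4190 = 1956; ΔP_B = 12.06 − 9.48 = 2.58.
Midpoints: Q̄_A = 5168.0, P̄_B = 10.77.
ε = (ΔQ_A/Q̄_A)/(ΔP_B/P̄_B) = (1956/5168.0)/(2.58/10.77) ≈ 1.580.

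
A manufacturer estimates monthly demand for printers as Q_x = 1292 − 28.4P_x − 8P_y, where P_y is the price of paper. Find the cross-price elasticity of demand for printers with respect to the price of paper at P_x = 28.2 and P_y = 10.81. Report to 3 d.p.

At P_x = 28.2 and P_y = 10.81: Q_x = 404.64.
∂Q_x/∂P_y = -8.
ε = (∂Q_x/∂P_y)(P_y/Q_x) = -8 × (10.81/404.64) ≈ -0.214.

-0.214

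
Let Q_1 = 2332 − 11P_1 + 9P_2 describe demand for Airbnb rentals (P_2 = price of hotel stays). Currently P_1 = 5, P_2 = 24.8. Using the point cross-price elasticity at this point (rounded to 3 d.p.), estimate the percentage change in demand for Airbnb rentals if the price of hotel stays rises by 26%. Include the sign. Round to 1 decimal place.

At P_1 = 5, P_2 = 24.8: Q_1 = 2500.2.
∂Q_1/∂P_2 = 9.
ε = (∂Q_1/∂P_2)(P_2/Q_1) = 9.0000 × 24.8/2500.2 ≈ 0.089.
%ΔQ_1 ≈ ε × %ΔP_2 = 0.089 × (26%) = 2.3%.

2.3%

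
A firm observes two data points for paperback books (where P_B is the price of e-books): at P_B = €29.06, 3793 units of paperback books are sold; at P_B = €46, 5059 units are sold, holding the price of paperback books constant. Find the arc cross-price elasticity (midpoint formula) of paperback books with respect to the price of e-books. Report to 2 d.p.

ΔQ_A = 5059 − 3793 = 1266; ΔP_B = 46 − 29.06 = 16.94.
Midpoints: Q̄_A = 4426.0, P̄_B = 37.53.
ε = (ΔQ_A/Q̄_A)/(ΔP_B/P̄_B) = (1266/4426.0)/(16.94/37.53) ≈ 0.63.
ε > 0: paperback books and e-books are substitutes.

0.63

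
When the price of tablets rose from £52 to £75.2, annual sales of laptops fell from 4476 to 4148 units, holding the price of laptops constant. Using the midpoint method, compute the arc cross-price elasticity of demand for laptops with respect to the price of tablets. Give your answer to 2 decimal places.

-0.21

ΔQ_A = 4148 − 4476 = -328; ΔP_B = 75.2 − 52 = 23.2.
Midpoints: Q̄_A = 4312.0, P̄_B = 63.60.
ε = (ΔQ_A/Q̄_A)/(ΔP_B/P̄_B) = (-328/4312.0)/(23.2/63.60) ≈ -0.21.
ε < 0: laptops and tablets are complements.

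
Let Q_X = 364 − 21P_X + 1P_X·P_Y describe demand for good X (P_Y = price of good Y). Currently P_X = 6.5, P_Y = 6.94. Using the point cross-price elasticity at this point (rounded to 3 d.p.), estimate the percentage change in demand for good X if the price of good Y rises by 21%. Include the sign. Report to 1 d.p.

At P_X = 6.5, P_Y = 6.94: Q_X = 272.61.
∂Q_X/∂P_Y = 1P_X = 6.5000.
ε = (∂Q_X/∂P_Y)(P_Y/Q_X) = 6.5000 × 6.94/272.61 ≈ 0.165.
%ΔQ_X ≈ ε × %ΔP_Y = 0.165 × (21%) = 3.5%.

3.5%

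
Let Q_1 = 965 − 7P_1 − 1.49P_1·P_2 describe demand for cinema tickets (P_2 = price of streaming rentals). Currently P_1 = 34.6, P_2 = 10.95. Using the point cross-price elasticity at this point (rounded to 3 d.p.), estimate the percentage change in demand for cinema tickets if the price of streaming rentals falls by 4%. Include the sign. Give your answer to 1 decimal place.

14.3%

At P_1 = 34.6, P_2 = 10.95: Q_1 = 158.284.
∂Q_1/∂P_2 = -1.49P_1 = -51.5540.
ε = (∂Q_1/∂P_2)(P_2/Q_1) = -51.5540 × 10.95/158.284 ≈ -3.566.
%ΔQ_1 ≈ ε × %ΔP_2 = -3.566 × (-4%) = 14.3%.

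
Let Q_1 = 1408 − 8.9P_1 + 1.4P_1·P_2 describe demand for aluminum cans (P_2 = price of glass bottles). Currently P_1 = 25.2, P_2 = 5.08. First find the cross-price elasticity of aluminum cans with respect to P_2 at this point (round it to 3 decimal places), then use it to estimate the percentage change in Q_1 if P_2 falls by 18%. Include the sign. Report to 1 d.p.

-2.4%

At P_1 = 25.2, P_2 = 5.08: Q_1 = 1362.942.
∂Q_1/∂P_2 = 1.4P_1 = 35.2800.
ε = (∂Q_1/∂P_2)(P_2/Q_1) = 35.2800 × 5.08/1362.942 ≈ 0.131.
%ΔQ_1 ≈ ε × %ΔP_2 = 0.131 × (-18%) = -2.4%.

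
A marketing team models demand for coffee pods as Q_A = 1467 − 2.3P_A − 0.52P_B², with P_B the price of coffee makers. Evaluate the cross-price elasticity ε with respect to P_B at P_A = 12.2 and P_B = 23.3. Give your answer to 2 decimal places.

At P_A = 12.2 and P_B = 23.3: Q_A = 1156.637.
∂Q_A/∂P_B = -1.04P_B = -1.04(23.3) = -24.2320.
ε = (∂Q_A/∂P_B)(P_B/Q_A) = -24.2320 × (23.3/1156.637) ≈ -0.49.

-0.49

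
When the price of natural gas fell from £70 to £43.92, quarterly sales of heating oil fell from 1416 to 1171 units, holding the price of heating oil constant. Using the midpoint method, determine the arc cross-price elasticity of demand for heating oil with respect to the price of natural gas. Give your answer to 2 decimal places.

0.41

ΔQ_A = 1171 − 1416 = -245; ΔP_B = 43.92 − 70 = -26.08.
Midpoints: Q̄_A = 1293.5, P̄_B = 56.96.
ε = (ΔQ_A/Q̄_A)/(ΔP_B/P̄_B) = (-245/1293.5)/(-26.08/56.96) ≈ 0.41.
ε > 0: heating oil and natural gas are substitutes.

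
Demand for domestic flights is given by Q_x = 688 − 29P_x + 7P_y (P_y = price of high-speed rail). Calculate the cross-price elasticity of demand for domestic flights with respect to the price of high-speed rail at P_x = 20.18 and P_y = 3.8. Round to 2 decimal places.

At P_x = 20.18 and P_y = 3.8: Q_x = 129.38.
∂Q_x/∂P_y = 7.
ε = (∂Q_x/∂P_y)(P_y/Q_x) = 7 × (3.8/129.38) ≈ 0.21.
Since ε > 0, domestic flights and high-speed rail are substitutes.

0.21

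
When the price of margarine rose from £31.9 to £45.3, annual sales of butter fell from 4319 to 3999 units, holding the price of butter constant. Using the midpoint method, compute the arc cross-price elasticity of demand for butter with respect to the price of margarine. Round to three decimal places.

ΔQ_A = 3999 − 4319 = -320; ΔP_B = 45.3 − 31.9 = 13.4.
Midpoints: Q̄_A = 4159.0, P̄_B = 38.60.
ε = (ΔQ_A/Q̄_A)/(ΔP_B/P̄_B) = (-320/4159.0)/(13.4/38.60) ≈ -0.222.

-0.222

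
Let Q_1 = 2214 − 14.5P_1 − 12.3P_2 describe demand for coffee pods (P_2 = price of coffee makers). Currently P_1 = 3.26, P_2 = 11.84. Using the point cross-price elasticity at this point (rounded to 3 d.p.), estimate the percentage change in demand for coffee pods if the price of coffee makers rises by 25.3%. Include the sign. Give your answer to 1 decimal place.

-1.8%

At P_1 = 3.26, P_2 = 11.84: Q_1 = 2021.098.
∂Q_1/∂P_2 = -12.3.
ε = (∂Q_1/∂P_2)(P_2/Q_1) = -12.3000 × 11.84/2021.098 ≈ -0.072.
%ΔQ_1 ≈ ε × %ΔP_2 = -0.072 × (25.3%) = -1.8%.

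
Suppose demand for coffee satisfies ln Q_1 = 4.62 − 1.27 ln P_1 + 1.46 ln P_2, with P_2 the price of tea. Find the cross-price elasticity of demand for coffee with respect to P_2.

In a log-linear (constant-elasticity) demand function, the coefficient on ln P_2 is the cross-price elasticity.
ε = 1.46. Positive, so coffee and tea are substitutes.

1.46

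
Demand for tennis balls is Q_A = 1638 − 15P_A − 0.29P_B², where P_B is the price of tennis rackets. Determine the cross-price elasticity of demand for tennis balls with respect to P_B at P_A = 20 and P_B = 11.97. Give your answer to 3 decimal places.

-0.064

At P_A = 20 and P_B = 11.97: Q_A = 1296.449.
∂Q_A/∂P_B = -0.58P_B = -0.58(11.97) = -6.9426.
ε = (∂Q_A/∂P_B)(P_B/Q_A) = -6.9426 × (11.97/1296.449) ≈ -0.064.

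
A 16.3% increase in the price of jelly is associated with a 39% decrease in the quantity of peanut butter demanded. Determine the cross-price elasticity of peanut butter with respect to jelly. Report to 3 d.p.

-2.393

ε = (%ΔQ of peanut butter) / (%ΔP of jelly) = (-39%) / (16.3%) ≈ -2.393.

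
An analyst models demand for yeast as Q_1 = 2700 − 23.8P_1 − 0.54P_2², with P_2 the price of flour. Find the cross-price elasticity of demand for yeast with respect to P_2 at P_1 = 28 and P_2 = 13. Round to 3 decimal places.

-0.094

At P_1 = 28 and P_2 = 13: Q_1 = 1942.34.
∂Q_1/∂P_2 = -1.08P_2 = -1.08(13) = -14.0400.
ε = (∂Q_1/∂P_2)(P_2/Q_1) = -14.0400 × (13/1942.34) ≈ -0.094.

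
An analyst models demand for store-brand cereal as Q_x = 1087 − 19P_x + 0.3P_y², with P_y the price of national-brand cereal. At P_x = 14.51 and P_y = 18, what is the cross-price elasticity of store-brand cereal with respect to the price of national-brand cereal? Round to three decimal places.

0.214

At P_x = 14.51 and P_y = 18: Q_x = 908.51.
∂Q_x/∂P_y = 0.6P_y = 0.6(18) = 10.8000.
ε = (∂Q_x/∂P_y)(P_y/Q_x) = 10.8000 × (18/908.51) ≈ 0.214.
ε > 0: substitutes.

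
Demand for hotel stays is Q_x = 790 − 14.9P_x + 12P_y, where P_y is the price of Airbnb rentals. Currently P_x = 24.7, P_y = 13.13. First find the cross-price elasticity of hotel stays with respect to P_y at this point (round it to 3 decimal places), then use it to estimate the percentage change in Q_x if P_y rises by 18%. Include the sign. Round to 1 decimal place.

At P_x = 24.7, P_y = 13.13: Q_x = 579.53.
∂Q_x/∂P_y = 12.
ε = (∂Q_x/∂P_y)(P_y/Q_x) = 12.0000 × 13.13/579.53 ≈ 0.272.
%ΔQ_x ≈ ε × %ΔP_y = 0.272 × (18%) = 4.9%.

4.9%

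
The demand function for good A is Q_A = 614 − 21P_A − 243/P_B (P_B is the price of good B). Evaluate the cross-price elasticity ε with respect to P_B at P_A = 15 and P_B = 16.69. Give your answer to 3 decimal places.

At P_A = 15 and P_B = 16.69: Q_A = 284.440.
∂Q_A/∂P_B = 243/P_B² = 0.8724.
ε = (∂Q_A/∂P_B)(P_B/Q_A) = 0.8724 × (16.69/284.440) ≈ 0.051.

0.051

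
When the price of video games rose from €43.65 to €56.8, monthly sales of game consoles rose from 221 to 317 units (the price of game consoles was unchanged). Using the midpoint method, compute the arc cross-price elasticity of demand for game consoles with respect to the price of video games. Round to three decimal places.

1.363

ΔQ_A = 317 − 221 = 96; ΔP_B = 56.8 − 43.65 = 13.15.
Midpoints: Q̄_A = 269.0, P̄_B = 50.22.
ε = (ΔQ_A/Q̄_A)/(ΔP_B/P̄_B) = (96/269.0)/(13.15/50.22) ≈ 1.363.
ε > 0: game consoles and video games are substitutes.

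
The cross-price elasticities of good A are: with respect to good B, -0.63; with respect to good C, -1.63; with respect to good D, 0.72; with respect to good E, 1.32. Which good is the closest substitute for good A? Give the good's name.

Substitutes have ε > 0. Among the positive values, 1.32 (good E) is largest.

good E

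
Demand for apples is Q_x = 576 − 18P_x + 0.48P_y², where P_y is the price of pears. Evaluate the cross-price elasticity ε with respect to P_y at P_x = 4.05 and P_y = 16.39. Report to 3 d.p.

0.408

At P_x = 4.05 and P_y = 16.39: Q_x = 632.043.
∂Q_x/∂P_y = 0.96P_y = 0.96(16.39) = 15.7344.
ε = (∂Q_x/∂P_y)(P_y/Q_x) = 15.7344 × (16.39/632.043) ≈ 0.408.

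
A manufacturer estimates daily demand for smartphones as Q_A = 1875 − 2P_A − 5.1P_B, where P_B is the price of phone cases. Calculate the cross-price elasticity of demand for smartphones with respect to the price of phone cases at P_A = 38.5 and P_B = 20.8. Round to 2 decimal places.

At P_A = 38.5 and P_B = 20.8: Q_A = 1691.92.
∂Q_A/∂P_B = -5.1.
ε = (∂Q_A/∂P_B)(P_B/Q_A) = -5.1 × (20.8/1691.92) ≈ -0.06.

-0.06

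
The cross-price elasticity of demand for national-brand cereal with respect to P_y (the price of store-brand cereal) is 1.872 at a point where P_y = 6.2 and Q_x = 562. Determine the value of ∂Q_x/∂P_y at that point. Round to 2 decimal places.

169.69

ε = (∂Q_x/∂P_y)·(P_y/Q_x) ⇒ ∂Q_x/∂P_y = ε·Q_x/P_y = 1.872 × 562/6.2 ≈ 169.69.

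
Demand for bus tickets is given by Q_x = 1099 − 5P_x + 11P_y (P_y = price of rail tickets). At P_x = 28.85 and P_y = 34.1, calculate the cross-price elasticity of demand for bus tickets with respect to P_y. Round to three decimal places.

At P_x = 28.85 and P_y = 34.1: Q_x = 1329.85.
∂Q_x/∂P_y = 11.
ε = (∂Q_x/∂P_y)(P_y/Q_x) = 11 × (34.1/1329.85) ≈ 0.282.

0.282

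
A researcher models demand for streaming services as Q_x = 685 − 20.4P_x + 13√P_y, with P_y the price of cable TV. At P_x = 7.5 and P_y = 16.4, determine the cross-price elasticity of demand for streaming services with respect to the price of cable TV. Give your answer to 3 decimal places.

At P_x = 7.5 and P_y = 16.4: Q_x = 584.646.
∂Q_x/∂P_y = 13/(2√P_y) = 13/(2√16.4) = 1.6051.
ε = (∂Q_x/∂P_y)(P_y/Q_x) = 1.6051 × (16.4/584.646) ≈ 0.045.

0.045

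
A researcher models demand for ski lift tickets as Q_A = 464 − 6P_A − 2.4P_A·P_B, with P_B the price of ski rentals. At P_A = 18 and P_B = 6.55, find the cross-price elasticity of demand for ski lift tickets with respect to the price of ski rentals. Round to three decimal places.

At P_A = 18 and P_B = 6.55: Q_A = 73.04.
∂Q_A/∂P_B = -2.4P_A = -2.4(18) = -43.2000.
ε = (∂Q_A/∂P_B)(P_B/Q_A) = -43.2000 × (6.55/73.04) ≈ -3.874.

-3.874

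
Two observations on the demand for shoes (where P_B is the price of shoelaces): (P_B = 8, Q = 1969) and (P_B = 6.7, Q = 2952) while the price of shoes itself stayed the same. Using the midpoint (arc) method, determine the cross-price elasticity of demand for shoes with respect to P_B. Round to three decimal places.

-2.259

ΔQ_A = 2952 − 1969 = 983; ΔP_B = 6.7 − 8 = -1.3.
Midpoints: Q̄_A = 2460.5, P̄_B = 7.35.
ε = (ΔQ_A/Q̄_A)/(ΔP_B/P̄_B) = (983/2460.5)/(-1.3/7.35) ≈ -2.259.
ε < 0: shoes and shoelaces are complements.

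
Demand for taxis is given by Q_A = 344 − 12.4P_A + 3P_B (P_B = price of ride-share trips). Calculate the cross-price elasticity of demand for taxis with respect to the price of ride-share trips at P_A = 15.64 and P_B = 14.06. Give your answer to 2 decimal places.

0.22

At P_A = 15.64 and P_B = 14.06: Q_A = 192.244.
∂Q_A/∂P_B = 3.
ε = (∂Q_A/∂P_B)(P_B/Q_A) = 3 × (14.06/192.244) ≈ 0.22.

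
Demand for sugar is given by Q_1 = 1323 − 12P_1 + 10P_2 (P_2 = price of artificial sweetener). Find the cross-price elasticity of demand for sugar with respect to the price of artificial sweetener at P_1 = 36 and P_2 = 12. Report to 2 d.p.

0.12

At P_1 = 36 and P_2 = 12: Q_1 = 1011.
∂Q_1/∂P_2 = 10.
ε = (∂Q_1/∂P_2)(P_2/Q_1) = 10 × (12/1011) ≈ 0.12.
Since ε > 0, sugar and artificial sweetener are substitutes.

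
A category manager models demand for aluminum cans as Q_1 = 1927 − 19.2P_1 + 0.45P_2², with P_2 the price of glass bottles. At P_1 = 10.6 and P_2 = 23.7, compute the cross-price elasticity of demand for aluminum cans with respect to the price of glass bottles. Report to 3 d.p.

0.256

At P_1 = 10.6 and P_2 = 23.7: Q_1 = 1976.240.
∂Q_1/∂P_2 = 0.9P_2 = 0.9(23.7) = 21.3300.
ε = (∂Q_1/∂P_2)(P_2/Q_1) = 21.3300 × (23.7/1976.240) ≈ 0.256.
ε > 0: substitutes.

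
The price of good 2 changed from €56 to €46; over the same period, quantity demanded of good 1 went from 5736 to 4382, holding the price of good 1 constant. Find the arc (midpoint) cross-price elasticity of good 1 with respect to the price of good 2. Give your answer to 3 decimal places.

1.365

ΔQ_1 = 4382 − 5736 = -1354; ΔP_2 = 46 − 56 = -10.
Midpoints: Q̄_1 = 5059.0, P̄_2 = 51.00.
ε = (ΔQ_1/Q̄_1)/(ΔP_2/P̄_2) = (-1354/5059.0)/(-10/51.00) ≈ 1.365.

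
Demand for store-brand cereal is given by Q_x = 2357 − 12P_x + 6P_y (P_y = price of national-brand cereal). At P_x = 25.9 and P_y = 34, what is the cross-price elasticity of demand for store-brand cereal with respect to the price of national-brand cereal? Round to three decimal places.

0.091

At P_x = 25.9 and P_y = 34: Q_x = 2250.2.
∂Q_x/∂P_y = 6.
ε = (∂Q_x/∂P_y)(P_y/Q_x) = 6 × (34/2250.2) ≈ 0.091.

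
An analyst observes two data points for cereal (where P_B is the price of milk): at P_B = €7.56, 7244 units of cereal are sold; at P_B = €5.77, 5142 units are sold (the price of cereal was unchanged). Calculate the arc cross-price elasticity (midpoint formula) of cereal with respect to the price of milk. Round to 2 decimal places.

ΔQ_A = 5142 − 7244 = -2102; ΔP_B = 5.77 − 7.56 = -1.79.
Midpoints: Q̄_A = 6193.0, P̄_B = 6.66.
ε = (ΔQ_A/Q̄_A)/(ΔP_B/P̄_B) = (-2102/6193.0)/(-1.79/6.66) ≈ 1.26.

1.26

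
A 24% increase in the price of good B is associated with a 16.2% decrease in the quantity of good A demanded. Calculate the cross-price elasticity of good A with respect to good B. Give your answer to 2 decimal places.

-0.68

ε = (%ΔQ of good A) / (%ΔP of good B) = (-16.2%) / (24%) ≈ -0.68.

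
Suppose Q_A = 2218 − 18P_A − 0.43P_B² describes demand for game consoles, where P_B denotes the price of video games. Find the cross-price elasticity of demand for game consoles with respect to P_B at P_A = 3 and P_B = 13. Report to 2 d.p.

-0.07

At P_A = 3 and P_B = 13: Q_A = 2091.33.
∂Q_A/∂P_B = -0.86P_B = -0.86(13) = -11.1800.
ε = (∂Q_A/∂P_B)(P_B/Q_A) = -11.1800 × (13/2091.33) ≈ -0.07.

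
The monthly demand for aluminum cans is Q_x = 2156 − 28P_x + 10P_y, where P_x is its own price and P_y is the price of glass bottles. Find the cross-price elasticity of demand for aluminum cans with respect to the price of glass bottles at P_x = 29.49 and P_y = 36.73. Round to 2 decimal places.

At P_x = 29.49 and P_y = 36.73: Q_x = 1697.58.
∂Q_x/∂P_y = 10.
ε = (∂Q_x/∂P_y)(P_y/Q_x) = 10 × (36.73/1697.58) ≈ 0.22.
Since ε > 0, aluminum cans and glass bottles are substitutes.

0.22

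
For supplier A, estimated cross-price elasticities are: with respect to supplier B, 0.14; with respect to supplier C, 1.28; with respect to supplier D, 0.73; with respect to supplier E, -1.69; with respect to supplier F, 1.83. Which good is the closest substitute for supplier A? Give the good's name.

Substitutes have ε > 0. Among the positive values, 1.83 (supplier F) is largest.

supplier F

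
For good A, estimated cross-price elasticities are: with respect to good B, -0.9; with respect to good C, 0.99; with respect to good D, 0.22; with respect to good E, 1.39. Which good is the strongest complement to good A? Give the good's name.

Complements have ε < 0. The most negative value is -0.9 (good B).

good B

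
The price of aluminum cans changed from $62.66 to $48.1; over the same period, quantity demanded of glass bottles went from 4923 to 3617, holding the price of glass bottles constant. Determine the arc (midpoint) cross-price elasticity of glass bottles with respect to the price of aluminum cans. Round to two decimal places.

ΔQ_A = 3617 − 4923 = -1306; ΔP_B = 48.1 − 62.66 = -14.56.
Midpoints: Q̄_A = 4270.0, P̄_B = 55.38.
ε = (ΔQ_A/Q̄_A)/(ΔP_B/P̄_B) = (-1306/4270.0)/(-14.56/55.38) ≈ 1.16.
ε > 0: glass bottles and aluminum cans are substitutes.

1.16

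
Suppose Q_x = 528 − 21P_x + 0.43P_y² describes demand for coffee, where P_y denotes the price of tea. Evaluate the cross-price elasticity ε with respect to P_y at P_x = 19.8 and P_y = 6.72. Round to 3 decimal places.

At P_x = 19.8 and P_y = 6.72: Q_x = 131.618.
∂Q_x/∂P_y = 0.86P_y = 0.86(6.72) = 5.7792.
ε = (∂Q_x/∂P_y)(P_y/Q_x) = 5.7792 × (6.72/131.618) ≈ 0.295.
ε > 0: substitutes.

0.295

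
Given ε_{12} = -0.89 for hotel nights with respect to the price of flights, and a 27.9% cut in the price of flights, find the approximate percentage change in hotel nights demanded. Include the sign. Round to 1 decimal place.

%ΔQ ≈ ε × %ΔP of flights = -0.89 × (-27.9%) = 24.8%.
Demand for hotel nights rises by about 24.8%.

24.8%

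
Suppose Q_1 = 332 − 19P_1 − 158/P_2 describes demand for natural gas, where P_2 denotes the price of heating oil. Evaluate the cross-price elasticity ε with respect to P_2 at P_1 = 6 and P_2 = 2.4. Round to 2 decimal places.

At P_1 = 6 and P_2 = 2.4: Q_1 = 152.167.
∂Q_1/∂P_2 = 158/P_2² = 27.4306.
ε = (∂Q_1/∂P_2)(P_2/Q_1) = 27.4306 × (2.4/152.167) ≈ 0.43.
ε > 0: substitutes.

0.43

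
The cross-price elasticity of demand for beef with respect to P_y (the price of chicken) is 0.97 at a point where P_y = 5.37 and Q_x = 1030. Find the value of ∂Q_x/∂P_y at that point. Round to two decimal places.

ε = (∂Q_x/∂P_y)·(P_y/Q_x) ⇒ ∂Q_x/∂P_y = ε·Q_x/P_y = 0.97 × 1030/5.37 ≈ 186.05.

186.05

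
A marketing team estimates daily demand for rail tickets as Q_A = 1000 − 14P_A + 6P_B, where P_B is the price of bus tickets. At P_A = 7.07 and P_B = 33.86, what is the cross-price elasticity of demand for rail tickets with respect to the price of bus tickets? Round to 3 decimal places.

At P_A = 7.07 and P_B = 33.86: Q_A = 1104.18.
∂Q_A/∂P_B = 6.
ε = (∂Q_A/∂P_B)(P_B/Q_A) = 6 × (33.86/1104.18) ≈ 0.184.
Since ε > 0, rail tickets and bus tickets are substitutes.

0.184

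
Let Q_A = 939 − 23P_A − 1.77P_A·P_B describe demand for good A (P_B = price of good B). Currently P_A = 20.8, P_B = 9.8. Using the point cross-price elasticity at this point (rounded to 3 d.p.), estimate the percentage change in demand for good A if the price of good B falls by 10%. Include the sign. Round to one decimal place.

36.2%

At P_A = 20.8, P_B = 9.8: Q_A = 99.803.
∂Q_A/∂P_B = -1.77P_A = -36.8160.
ε = (∂Q_A/∂P_B)(P_B/Q_A) = -36.8160 × 9.8/99.803 ≈ -3.615.
%ΔQ_A ≈ ε × %ΔP_B = -3.615 × (-10%) = 36.2%.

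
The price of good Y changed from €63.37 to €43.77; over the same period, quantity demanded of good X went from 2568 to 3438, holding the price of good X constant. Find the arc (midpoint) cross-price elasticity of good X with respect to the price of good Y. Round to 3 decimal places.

ΔQ_X = 3438 − 2568 = 870; ΔP_Y = 43.77 − 63.37 = -19.6.
Midpoints: Q̄_X = 3003.0, P̄_Y = 53.57.
ε = (ΔQ_X/Q̄_X)/(ΔP_Y/P̄_Y) = (870/3003.0)/(-19.6/53.57) ≈ -0.792.

-0.792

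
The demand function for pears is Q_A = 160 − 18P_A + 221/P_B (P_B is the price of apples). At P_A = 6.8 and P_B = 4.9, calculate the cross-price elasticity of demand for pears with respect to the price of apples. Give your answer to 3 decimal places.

-0.545

At P_A = 6.8 and P_B = 4.9: Q_A = 82.702.
∂Q_A/∂P_B = −221/P_B² = -9.2045.
ε = (∂Q_A/∂P_B)(P_B/Q_A) = -9.2045 × (4.9/82.702) ≈ -0.545.
ε < 0: complements.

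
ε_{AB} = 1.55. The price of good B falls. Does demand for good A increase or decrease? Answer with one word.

ε > 0 and the price of good B falls, so the quantity of good A moves in the same direction: it decreases.

decrease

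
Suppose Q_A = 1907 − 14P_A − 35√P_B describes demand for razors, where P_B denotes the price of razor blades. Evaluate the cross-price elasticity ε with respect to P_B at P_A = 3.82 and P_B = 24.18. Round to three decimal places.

At P_A = 3.82 and P_B = 24.18: Q_A = 1681.414.
∂Q_A/∂P_B = -35/(2√P_B) = -35/(2√24.18) = -3.5589.
ε = (∂Q_A/∂P_B)(P_B/Q_A) = -3.5589 × (24.18/1681.414) ≈ -0.051.

-0.051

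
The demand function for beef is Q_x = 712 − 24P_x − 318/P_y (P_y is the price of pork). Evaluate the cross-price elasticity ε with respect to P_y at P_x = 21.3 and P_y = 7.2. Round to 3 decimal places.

0.282

At P_x = 21.3 and P_y = 7.2: Q_x = 156.633.
∂Q_x/∂P_y = 318/P_y² = 6.1343.
ε = (∂Q_x/∂P_y)(P_y/Q_x) = 6.1343 × (7.2/156.633) ≈ 0.282.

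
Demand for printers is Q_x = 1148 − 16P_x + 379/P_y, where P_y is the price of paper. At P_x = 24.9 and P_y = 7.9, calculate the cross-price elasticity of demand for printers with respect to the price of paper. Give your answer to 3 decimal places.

At P_x = 24.9 and P_y = 7.9: Q_x = 797.575.
∂Q_x/∂P_y = −379/P_y² = -6.0727.
ε = (∂Q_x/∂P_y)(P_y/Q_x) = -6.0727 × (7.9/797.575) ≈ -0.060.
ε < 0: complements.

-0.060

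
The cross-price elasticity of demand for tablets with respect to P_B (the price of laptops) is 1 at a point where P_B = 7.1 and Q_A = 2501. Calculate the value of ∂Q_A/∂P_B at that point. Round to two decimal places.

352.25

ε = (∂Q_A/∂P_B)·(P_B/Q_A) ⇒ ∂Q_A/∂P_B = ε·Q_A/P_B = 1 × 2501/7.1 ≈ 352.25.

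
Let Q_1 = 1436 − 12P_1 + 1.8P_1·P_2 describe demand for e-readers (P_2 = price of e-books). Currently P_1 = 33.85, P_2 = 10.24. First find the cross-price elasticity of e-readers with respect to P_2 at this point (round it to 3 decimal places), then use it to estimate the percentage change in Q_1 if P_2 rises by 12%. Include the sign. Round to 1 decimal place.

At P_1 = 33.85, P_2 = 10.24: Q_1 = 1653.723.
∂Q_1/∂P_2 = 1.8P_1 = 60.9300.
ε = (∂Q_1/∂P_2)(P_2/Q_1) = 60.9300 × 10.24/1653.723 ≈ 0.377.
%ΔQ_1 ≈ ε × %ΔP_2 = 0.377 × (12%) = 4.5%.

4.5%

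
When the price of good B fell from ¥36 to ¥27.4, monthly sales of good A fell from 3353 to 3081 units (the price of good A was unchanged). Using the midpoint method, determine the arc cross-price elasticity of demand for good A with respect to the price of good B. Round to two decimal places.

ΔQ_A = 3081 − 3353 = -272; ΔP_B = 27.4 − 36 = -8.6.
Midpoints: Q̄_A = 3217.0, P̄_B = 31.70.
ε = (ΔQ_A/Q̄_A)/(ΔP_B/P̄_B) = (-272/3217.0)/(-8.6/31.70) ≈ 0.31.

0.31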